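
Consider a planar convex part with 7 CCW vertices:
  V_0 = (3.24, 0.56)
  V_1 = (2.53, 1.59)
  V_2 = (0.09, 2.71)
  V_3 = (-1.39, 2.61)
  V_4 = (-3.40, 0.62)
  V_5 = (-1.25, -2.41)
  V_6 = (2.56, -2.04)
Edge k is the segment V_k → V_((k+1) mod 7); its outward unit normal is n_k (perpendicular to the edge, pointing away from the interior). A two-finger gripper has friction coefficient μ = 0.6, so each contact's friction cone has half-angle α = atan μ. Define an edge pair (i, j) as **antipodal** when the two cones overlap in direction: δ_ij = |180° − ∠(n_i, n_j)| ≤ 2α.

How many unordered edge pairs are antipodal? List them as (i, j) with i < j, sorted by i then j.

α = atan 0.6 = 30.96°;  2α = 61.93°
n_0 = (+0.8233, +0.5675)
n_1 = (+0.4172, +0.9088)
n_2 = (-0.0674, +0.9977)
n_3 = (-0.7036, +0.7106)
n_4 = (-0.8155, -0.5787)
n_5 = (+0.0967, -0.9953)
n_6 = (+0.9675, -0.2530)
  (0,1): δ = 149.24°  ·
  (0,2): δ = 120.71°  ·
  (0,3): δ = 79.87°  ·
  (0,4): δ = 0.78°  ✓
  (0,5): δ = 60.97°  ✓
  (0,6): δ = 130.76°  ·
  (1,2): δ = 151.48°  ·
  (1,3): δ = 110.63°  ·
  (1,4): δ = 29.99°  ✓
  (1,5): δ = 30.20°  ✓
  (1,6): δ = 100.00°  ·
  (2,3): δ = 139.15°  ·
  (2,4): δ = 58.51°  ✓
  (2,5): δ = 1.68°  ✓
  (2,6): δ = 71.48°  ·
  (3,4): δ = 99.36°  ·
  (3,5): δ = 39.17°  ✓
  (3,6): δ = 30.63°  ✓
  (4,5): δ = 119.81°  ·
  (4,6): δ = 50.02°  ✓
  (5,6): δ = 110.20°  ·
antipodal pairs: 9

count = 9; pairs: (0,4), (0,5), (1,4), (1,5), (2,4), (2,5), (3,5), (3,6), (4,6)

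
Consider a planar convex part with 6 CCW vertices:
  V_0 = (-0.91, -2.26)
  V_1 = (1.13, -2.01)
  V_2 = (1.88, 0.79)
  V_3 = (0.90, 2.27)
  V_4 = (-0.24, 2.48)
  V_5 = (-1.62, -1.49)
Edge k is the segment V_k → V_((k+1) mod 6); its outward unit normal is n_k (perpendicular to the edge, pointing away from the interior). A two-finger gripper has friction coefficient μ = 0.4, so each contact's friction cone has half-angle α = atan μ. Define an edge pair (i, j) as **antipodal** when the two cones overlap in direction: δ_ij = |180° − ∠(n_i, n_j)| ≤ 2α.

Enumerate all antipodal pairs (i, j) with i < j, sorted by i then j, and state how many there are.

count = 4; pairs: (0,3), (1,4), (2,5), (3,5)

α = atan 0.4 = 21.80°;  2α = 43.60°
n_0 = (+0.1216, -0.9926)
n_1 = (+0.9659, -0.2587)
n_2 = (+0.8338, +0.5521)
n_3 = (+0.1812, +0.9835)
n_4 = (-0.9446, +0.3283)
n_5 = (-0.7352, -0.6779)
  (0,1): δ = 111.98°  ·
  (0,2): δ = 63.48°  ·
  (0,3): δ = 17.42°  ✓
  (0,4): δ = 63.85°  ·
  (0,5): δ = 125.69°  ·
  (1,2): δ = 131.49°  ·
  (1,3): δ = 85.44°  ·
  (1,4): δ = 4.17°  ✓
  (1,5): δ = 57.67°  ·
  (2,3): δ = 133.95°  ·
  (2,4): δ = 52.68°  ·
  (2,5): δ = 9.17°  ✓
  (3,4): δ = 98.73°  ·
  (3,5): δ = 36.88°  ✓
  (4,5): δ = 118.15°  ·
antipodal pairs: 4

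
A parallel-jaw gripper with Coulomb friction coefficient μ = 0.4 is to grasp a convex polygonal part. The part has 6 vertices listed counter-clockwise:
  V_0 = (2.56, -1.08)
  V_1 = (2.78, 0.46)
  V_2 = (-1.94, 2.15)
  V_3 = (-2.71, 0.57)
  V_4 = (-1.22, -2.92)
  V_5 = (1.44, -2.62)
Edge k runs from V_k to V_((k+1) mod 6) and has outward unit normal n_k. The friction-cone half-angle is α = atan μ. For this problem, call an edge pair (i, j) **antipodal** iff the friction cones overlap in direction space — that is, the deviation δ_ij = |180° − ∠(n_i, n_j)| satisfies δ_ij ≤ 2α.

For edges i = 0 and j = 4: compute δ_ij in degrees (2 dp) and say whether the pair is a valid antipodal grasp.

δ = 104.56°, invalid

α = atan 0.4 = 21.80°;  2α = 43.60°
edge 0: e_0 = (+0.22, +1.54);  n_0 = (+0.9899, -0.1414)
edge 4: e_4 = (+2.66, +0.30);  n_4 = (+0.1121, -0.9937)
∠(n_0, n_4) = 75.44°
δ = |180° − 75.44°| = 104.56°
104.56° > 2α = 43.60°  →  invalid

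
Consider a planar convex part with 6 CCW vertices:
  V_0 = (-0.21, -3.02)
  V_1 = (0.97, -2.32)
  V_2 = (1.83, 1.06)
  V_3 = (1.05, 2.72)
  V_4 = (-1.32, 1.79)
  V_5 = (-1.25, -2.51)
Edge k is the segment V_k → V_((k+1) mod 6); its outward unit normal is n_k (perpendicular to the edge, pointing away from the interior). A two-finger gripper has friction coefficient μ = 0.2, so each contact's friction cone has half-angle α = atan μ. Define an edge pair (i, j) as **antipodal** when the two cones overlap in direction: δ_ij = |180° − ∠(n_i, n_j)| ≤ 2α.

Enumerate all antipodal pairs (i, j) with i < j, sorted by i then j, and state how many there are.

count = 2; pairs: (0,3), (1,4)

α = atan 0.2 = 11.31°;  2α = 22.62°
n_0 = (+0.5102, -0.8601)
n_1 = (+0.9691, -0.2466)
n_2 = (+0.9051, +0.4253)
n_3 = (-0.3653, +0.9309)
n_4 = (-0.9999, -0.0163)
n_5 = (-0.4403, -0.8979)
  (0,1): δ = 134.95°  ·
  (0,2): δ = 95.51°  ·
  (0,3): δ = 9.25°  ✓
  (0,4): δ = 60.26°  ·
  (0,5): δ = 123.20°  ·
  (1,2): δ = 140.56°  ·
  (1,3): δ = 54.30°  ·
  (1,4): δ = 15.21°  ✓
  (1,5): δ = 78.15°  ·
  (2,3): δ = 93.74°  ·
  (2,4): δ = 24.24°  ·
  (2,5): δ = 38.71°  ·
  (3,4): δ = 110.49°  ·
  (3,5): δ = 47.55°  ·
  (4,5): δ = 117.06°  ·
antipodal pairs: 2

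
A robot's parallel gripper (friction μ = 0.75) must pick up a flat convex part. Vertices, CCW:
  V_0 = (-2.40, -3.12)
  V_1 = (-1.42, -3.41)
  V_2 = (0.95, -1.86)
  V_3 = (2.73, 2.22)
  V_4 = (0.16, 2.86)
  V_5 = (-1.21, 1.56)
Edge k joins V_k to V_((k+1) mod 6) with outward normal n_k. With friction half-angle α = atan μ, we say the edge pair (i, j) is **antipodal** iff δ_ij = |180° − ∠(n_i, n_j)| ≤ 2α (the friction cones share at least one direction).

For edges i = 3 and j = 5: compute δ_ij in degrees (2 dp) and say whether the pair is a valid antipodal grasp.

α = atan 0.75 = 36.87°;  2α = 73.74°
edge 3: e_3 = (-2.57, +0.64);  n_3 = (+0.2416, +0.9704)
edge 5: e_5 = (-1.19, -4.68);  n_5 = (-0.9692, +0.2464)
∠(n_3, n_5) = 89.72°
δ = |180° − 89.72°| = 90.28°
90.28° > 2α = 73.74°  →  invalid

δ = 90.28°, invalid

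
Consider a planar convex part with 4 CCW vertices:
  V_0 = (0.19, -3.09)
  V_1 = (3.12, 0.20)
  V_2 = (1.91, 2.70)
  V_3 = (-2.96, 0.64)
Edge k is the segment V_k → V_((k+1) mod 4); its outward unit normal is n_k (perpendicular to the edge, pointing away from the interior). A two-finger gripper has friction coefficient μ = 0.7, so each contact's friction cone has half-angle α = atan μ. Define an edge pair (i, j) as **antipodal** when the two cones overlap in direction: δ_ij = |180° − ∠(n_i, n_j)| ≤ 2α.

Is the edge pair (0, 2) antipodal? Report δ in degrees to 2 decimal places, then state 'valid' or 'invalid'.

α = atan 0.7 = 34.99°;  2α = 69.98°
edge 0: e_0 = (+2.93, +3.29);  n_0 = (+0.7468, -0.6651)
edge 2: e_2 = (-4.87, -2.06);  n_2 = (-0.3896, +0.9210)
∠(n_0, n_2) = 154.62°
δ = |180° − 154.62°| = 25.38°
25.38° ≤ 2α = 69.98°  →  valid

δ = 25.38°, valid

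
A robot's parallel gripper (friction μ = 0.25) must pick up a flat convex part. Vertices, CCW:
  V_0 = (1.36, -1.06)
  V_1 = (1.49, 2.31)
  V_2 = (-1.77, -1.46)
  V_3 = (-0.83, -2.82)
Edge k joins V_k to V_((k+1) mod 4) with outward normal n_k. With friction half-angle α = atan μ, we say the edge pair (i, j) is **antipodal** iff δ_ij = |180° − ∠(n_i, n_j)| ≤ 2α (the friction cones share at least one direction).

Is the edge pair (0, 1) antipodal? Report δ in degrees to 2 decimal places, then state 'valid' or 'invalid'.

δ = 38.64°, invalid

α = atan 0.25 = 14.04°;  2α = 28.07°
edge 0: e_0 = (+0.13, +3.37);  n_0 = (+0.9993, -0.0385)
edge 1: e_1 = (-3.26, -3.77);  n_1 = (-0.7564, +0.6541)
∠(n_0, n_1) = 141.36°
δ = |180° − 141.36°| = 38.64°
38.64° > 2α = 28.07°  →  invalid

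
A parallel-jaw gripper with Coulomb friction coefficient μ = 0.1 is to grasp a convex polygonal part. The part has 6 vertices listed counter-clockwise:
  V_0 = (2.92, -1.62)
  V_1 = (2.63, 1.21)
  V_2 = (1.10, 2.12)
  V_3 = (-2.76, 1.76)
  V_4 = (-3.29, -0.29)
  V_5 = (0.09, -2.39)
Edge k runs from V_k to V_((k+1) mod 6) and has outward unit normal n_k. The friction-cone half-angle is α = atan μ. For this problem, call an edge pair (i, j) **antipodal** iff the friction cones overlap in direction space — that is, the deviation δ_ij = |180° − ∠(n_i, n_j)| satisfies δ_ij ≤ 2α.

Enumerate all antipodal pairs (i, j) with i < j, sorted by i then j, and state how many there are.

α = atan 0.1 = 5.71°;  2α = 11.42°
n_0 = (+0.9948, +0.1019)
n_1 = (+0.5112, +0.8595)
n_2 = (-0.0929, +0.9957)
n_3 = (-0.9682, +0.2503)
n_4 = (-0.5277, -0.8494)
n_5 = (+0.2625, -0.9649)
  (0,1): δ = 126.59°  ·
  (0,2): δ = 90.52°  ·
  (0,3): δ = 20.35°  ·
  (0,4): δ = 52.30°  ·
  (0,5): δ = 99.37°  ·
  (1,2): δ = 143.93°  ·
  (1,3): δ = 73.75°  ·
  (1,4): δ = 1.11°  ✓
  (1,5): δ = 45.96°  ·
  (2,3): δ = 109.82°  ·
  (2,4): δ = 37.18°  ·
  (2,5): δ = 9.89°  ✓
  (3,4): δ = 107.36°  ·
  (3,5): δ = 60.28°  ·
  (4,5): δ = 132.93°  ·
antipodal pairs: 2

count = 2; pairs: (1,4), (2,5)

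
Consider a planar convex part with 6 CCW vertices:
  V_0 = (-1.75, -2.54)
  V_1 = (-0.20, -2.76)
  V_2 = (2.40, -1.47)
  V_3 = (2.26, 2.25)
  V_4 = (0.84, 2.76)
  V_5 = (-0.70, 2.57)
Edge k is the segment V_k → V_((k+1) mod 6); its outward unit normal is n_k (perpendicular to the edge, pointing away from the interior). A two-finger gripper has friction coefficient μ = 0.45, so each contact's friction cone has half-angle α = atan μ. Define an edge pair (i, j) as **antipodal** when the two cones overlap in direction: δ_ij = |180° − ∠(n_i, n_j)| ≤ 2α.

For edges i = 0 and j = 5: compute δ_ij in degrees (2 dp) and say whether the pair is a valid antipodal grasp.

α = atan 0.45 = 24.23°;  2α = 48.46°
edge 0: e_0 = (+1.55, -0.22);  n_0 = (-0.1405, -0.9901)
edge 5: e_5 = (-1.05, -5.11);  n_5 = (-0.9795, +0.2013)
∠(n_0, n_5) = 93.53°
δ = |180° − 93.53°| = 86.47°
86.47° > 2α = 48.46°  →  invalid

δ = 86.47°, invalid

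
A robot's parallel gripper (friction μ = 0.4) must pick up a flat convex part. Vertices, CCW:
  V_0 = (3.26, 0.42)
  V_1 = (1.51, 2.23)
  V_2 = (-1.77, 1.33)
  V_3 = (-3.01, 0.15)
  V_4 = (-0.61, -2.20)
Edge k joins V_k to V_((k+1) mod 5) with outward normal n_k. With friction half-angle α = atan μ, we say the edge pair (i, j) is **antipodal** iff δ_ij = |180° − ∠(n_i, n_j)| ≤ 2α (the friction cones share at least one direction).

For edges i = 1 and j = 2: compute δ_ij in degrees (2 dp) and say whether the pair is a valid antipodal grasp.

α = atan 0.4 = 21.80°;  2α = 43.60°
edge 1: e_1 = (-3.28, -0.90);  n_1 = (-0.2646, +0.9644)
edge 2: e_2 = (-1.24, -1.18);  n_2 = (-0.6894, +0.7244)
∠(n_1, n_2) = 28.24°
δ = |180° − 28.24°| = 151.76°
151.76° > 2α = 43.60°  →  invalid

δ = 151.76°, invalid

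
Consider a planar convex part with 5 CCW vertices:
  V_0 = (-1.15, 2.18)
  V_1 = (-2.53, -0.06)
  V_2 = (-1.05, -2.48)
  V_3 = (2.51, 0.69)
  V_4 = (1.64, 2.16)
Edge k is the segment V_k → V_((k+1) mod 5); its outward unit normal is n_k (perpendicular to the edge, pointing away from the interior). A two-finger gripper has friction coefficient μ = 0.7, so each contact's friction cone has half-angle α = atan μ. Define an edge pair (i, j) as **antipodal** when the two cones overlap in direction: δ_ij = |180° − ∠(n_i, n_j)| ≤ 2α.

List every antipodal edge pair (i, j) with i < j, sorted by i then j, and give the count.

count = 5; pairs: (0,2), (0,3), (1,3), (1,4), (2,4)

α = atan 0.7 = 34.99°;  2α = 69.98°
n_0 = (-0.8514, +0.5245)
n_1 = (-0.8531, -0.5217)
n_2 = (+0.6650, -0.7468)
n_3 = (+0.8606, +0.5093)
n_4 = (+0.0072, +1.0000)
  (0,1): δ = 116.92°  ·
  (0,2): δ = 16.68°  ✓
  (0,3): δ = 62.25°  ✓
  (0,4): δ = 121.23°  ·
  (1,2): δ = 79.77°  ·
  (1,3): δ = 0.83°  ✓
  (1,4): δ = 58.14°  ✓
  (2,3): δ = 101.06°  ·
  (2,4): δ = 42.09°  ✓
  (3,4): δ = 121.03°  ·
antipodal pairs: 5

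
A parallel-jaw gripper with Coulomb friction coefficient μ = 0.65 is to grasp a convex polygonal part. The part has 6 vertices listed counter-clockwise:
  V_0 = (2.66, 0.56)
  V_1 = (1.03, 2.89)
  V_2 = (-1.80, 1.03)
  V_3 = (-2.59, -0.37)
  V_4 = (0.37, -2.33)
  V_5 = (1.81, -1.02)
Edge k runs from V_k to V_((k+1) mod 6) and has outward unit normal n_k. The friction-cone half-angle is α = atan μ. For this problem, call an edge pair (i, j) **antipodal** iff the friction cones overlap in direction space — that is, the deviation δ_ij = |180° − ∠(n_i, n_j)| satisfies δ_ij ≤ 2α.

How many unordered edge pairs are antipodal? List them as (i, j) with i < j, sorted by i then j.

count = 6; pairs: (0,2), (0,3), (1,4), (1,5), (2,4), (2,5)

α = atan 0.65 = 33.02°;  2α = 66.05°
n_0 = (+0.8194, +0.5732)
n_1 = (-0.5492, +0.8357)
n_2 = (-0.8709, +0.4914)
n_3 = (-0.5521, -0.8338)
n_4 = (+0.6729, -0.7397)
n_5 = (+0.8807, -0.4738)
  (0,1): δ = 91.66°  ·
  (0,2): δ = 64.41°  ✓
  (0,3): δ = 21.51°  ✓
  (0,4): δ = 97.32°  ·
  (0,5): δ = 116.75°  ·
  (1,2): δ = 152.75°  ·
  (1,3): δ = 66.83°  ·
  (1,4): δ = 8.98°  ✓
  (1,5): δ = 28.41°  ✓
  (2,3): δ = 94.08°  ·
  (2,4): δ = 18.27°  ✓
  (2,5): δ = 1.16°  ✓
  (3,4): δ = 104.20°  ·
  (3,5): δ = 84.77°  ·
  (4,5): δ = 160.57°  ·
antipodal pairs: 6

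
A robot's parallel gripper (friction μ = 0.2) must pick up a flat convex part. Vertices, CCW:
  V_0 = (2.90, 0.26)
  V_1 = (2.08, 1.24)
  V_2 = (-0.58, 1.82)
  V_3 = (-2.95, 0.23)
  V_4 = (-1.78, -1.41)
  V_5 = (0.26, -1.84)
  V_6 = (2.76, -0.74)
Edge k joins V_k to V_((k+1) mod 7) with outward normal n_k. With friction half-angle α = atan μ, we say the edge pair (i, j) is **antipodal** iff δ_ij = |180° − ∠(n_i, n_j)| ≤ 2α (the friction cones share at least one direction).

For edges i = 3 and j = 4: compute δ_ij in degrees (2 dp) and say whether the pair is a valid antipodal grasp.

α = atan 0.2 = 11.31°;  2α = 22.62°
edge 3: e_3 = (+1.17, -1.64);  n_3 = (-0.8141, -0.5808)
edge 4: e_4 = (+2.04, -0.43);  n_4 = (-0.2063, -0.9785)
∠(n_3, n_4) = 42.59°
δ = |180° − 42.59°| = 137.41°
137.41° > 2α = 22.62°  →  invalid

δ = 137.41°, invalid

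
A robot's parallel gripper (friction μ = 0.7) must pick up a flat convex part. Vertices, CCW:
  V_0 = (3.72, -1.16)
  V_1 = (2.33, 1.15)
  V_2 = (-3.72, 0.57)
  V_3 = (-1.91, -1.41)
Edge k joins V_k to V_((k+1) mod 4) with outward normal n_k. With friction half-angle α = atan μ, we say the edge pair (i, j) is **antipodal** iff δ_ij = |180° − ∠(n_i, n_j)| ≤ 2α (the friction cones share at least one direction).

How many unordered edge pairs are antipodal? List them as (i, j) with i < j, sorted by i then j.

count = 4; pairs: (0,2), (0,3), (1,2), (1,3)

α = atan 0.7 = 34.99°;  2α = 69.98°
n_0 = (+0.8568, +0.5156)
n_1 = (-0.0954, +0.9954)
n_2 = (-0.7381, -0.6747)
n_3 = (+0.0444, -0.9990)
  (0,1): δ = 115.56°  ·
  (0,2): δ = 11.40°  ✓
  (0,3): δ = 61.51°  ✓
  (1,2): δ = 53.04°  ✓
  (1,3): δ = 2.93°  ✓
  (2,3): δ = 129.89°  ·
antipodal pairs: 4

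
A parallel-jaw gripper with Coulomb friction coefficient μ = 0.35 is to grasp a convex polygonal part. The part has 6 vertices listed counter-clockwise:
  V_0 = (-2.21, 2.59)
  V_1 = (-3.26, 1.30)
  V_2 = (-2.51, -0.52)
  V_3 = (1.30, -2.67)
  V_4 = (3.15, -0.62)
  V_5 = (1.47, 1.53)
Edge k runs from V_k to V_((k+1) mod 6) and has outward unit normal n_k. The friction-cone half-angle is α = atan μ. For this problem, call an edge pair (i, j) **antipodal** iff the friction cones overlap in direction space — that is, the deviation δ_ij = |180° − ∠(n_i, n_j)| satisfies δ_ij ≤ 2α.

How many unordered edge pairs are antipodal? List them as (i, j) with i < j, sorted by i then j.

count = 4; pairs: (0,3), (1,4), (2,4), (2,5)

α = atan 0.35 = 19.29°;  2α = 38.58°
n_0 = (-0.7756, +0.6313)
n_1 = (-0.9246, -0.3810)
n_2 = (-0.4915, -0.8709)
n_3 = (+0.7424, -0.6700)
n_4 = (+0.7880, +0.6157)
n_5 = (+0.2768, +0.9609)
  (0,1): δ = 118.46°  ·
  (0,2): δ = 80.29°  ·
  (0,3): δ = 2.92°  ✓
  (0,4): δ = 77.15°  ·
  (0,5): δ = 113.08°  ·
  (1,2): δ = 141.83°  ·
  (1,3): δ = 64.46°  ·
  (1,4): δ = 15.61°  ✓
  (1,5): δ = 51.54°  ·
  (2,3): δ = 102.63°  ·
  (2,4): δ = 22.56°  ✓
  (2,5): δ = 13.37°  ✓
  (3,4): δ = 99.93°  ·
  (3,5): δ = 64.00°  ·
  (4,5): δ = 144.07°  ·
antipodal pairs: 4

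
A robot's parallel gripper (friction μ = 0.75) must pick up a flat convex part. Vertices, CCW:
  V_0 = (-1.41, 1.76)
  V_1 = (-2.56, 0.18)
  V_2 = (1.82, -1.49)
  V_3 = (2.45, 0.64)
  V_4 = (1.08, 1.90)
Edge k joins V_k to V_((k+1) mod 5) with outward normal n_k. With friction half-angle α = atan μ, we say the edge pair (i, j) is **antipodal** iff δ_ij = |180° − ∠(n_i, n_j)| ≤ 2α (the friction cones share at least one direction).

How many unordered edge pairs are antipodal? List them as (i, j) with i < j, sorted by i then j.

count = 4; pairs: (0,2), (1,3), (1,4), (2,4)

α = atan 0.75 = 36.87°;  2α = 73.74°
n_0 = (-0.8085, +0.5885)
n_1 = (-0.3563, -0.9344)
n_2 = (+0.9589, -0.2836)
n_3 = (+0.6769, +0.7360)
n_4 = (-0.0561, +0.9984)
  (0,1): δ = 74.82°  ·
  (0,2): δ = 19.57°  ✓
  (0,3): δ = 83.44°  ·
  (0,4): δ = 129.27°  ·
  (1,2): δ = 85.61°  ·
  (1,3): δ = 21.73°  ✓
  (1,4): δ = 24.09°  ✓
  (2,3): δ = 116.13°  ·
  (2,4): δ = 70.31°  ✓
  (3,4): δ = 134.18°  ·
antipodal pairs: 4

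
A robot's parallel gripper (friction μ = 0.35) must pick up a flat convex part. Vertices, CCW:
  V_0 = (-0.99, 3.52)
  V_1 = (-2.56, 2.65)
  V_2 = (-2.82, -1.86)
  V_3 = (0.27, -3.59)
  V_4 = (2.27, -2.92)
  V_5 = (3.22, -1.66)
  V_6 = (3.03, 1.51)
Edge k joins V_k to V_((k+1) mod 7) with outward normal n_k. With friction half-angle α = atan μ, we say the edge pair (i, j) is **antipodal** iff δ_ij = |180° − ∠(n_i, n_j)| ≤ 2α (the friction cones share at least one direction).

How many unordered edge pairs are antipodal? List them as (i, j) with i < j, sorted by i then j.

α = atan 0.35 = 19.29°;  2α = 38.58°
n_0 = (-0.4847, +0.8747)
n_1 = (-0.9983, +0.0576)
n_2 = (-0.4885, -0.8726)
n_3 = (+0.3176, -0.9482)
n_4 = (+0.7985, -0.6020)
n_5 = (+0.9982, +0.0598)
n_6 = (+0.4472, +0.8944)
  (0,1): δ = 122.29°  ·
  (0,2): δ = 58.24°  ·
  (0,3): δ = 10.47°  ✓
  (0,4): δ = 23.99°  ✓
  (0,5): δ = 64.44°  ·
  (0,6): δ = 124.44°  ·
  (1,2): δ = 115.94°  ·
  (1,3): δ = 68.18°  ·
  (1,4): δ = 33.72°  ✓
  (1,5): δ = 6.73°  ✓
  (1,6): δ = 66.73°  ·
  (2,3): δ = 132.24°  ·
  (2,4): δ = 97.77°  ·
  (2,5): δ = 57.33°  ·
  (2,6): δ = 2.68°  ✓
  (3,4): δ = 145.54°  ·
  (3,5): δ = 105.09°  ·
  (3,6): δ = 45.09°  ·
  (4,5): δ = 139.55°  ·
  (4,6): δ = 79.55°  ·
  (5,6): δ = 120.00°  ·
antipodal pairs: 5

count = 5; pairs: (0,3), (0,4), (1,4), (1,5), (2,6)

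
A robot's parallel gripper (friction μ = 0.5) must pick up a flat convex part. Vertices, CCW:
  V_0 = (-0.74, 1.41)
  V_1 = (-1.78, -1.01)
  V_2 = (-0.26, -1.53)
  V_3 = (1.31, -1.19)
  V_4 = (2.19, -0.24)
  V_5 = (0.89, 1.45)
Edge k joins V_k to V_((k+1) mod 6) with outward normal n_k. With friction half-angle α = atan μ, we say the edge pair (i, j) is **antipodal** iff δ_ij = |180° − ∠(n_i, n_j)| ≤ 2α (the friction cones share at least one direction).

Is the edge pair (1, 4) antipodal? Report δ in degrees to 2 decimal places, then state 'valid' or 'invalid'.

α = atan 0.5 = 26.57°;  2α = 53.13°
edge 1: e_1 = (+1.52, -0.52);  n_1 = (-0.3237, -0.9462)
edge 4: e_4 = (-1.30, +1.69);  n_4 = (+0.7926, +0.6097)
∠(n_1, n_4) = 146.45°
δ = |180° − 146.45°| = 33.55°
33.55° ≤ 2α = 53.13°  →  valid

δ = 33.55°, valid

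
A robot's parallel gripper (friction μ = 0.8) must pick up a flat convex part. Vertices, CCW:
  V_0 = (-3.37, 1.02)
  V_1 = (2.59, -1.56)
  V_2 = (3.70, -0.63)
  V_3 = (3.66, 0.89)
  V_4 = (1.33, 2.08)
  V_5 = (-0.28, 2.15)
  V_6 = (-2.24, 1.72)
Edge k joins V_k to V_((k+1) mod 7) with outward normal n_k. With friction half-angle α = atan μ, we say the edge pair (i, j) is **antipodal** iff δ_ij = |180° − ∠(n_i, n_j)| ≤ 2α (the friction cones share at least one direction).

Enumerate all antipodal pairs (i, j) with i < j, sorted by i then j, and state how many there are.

α = atan 0.8 = 38.66°;  2α = 77.32°
n_0 = (-0.3973, -0.9177)
n_1 = (+0.6422, -0.7665)
n_2 = (+0.9997, +0.0263)
n_3 = (+0.4548, +0.8906)
n_4 = (+0.0434, +0.9991)
n_5 = (-0.2143, +0.9768)
n_6 = (-0.5266, +0.8501)
  (0,1): δ = 116.64°  ·
  (0,2): δ = 65.09°  ✓
  (0,3): δ = 3.65°  ✓
  (0,4): δ = 20.92°  ✓
  (0,5): δ = 35.78°  ✓
  (0,6): δ = 55.18°  ✓
  (1,2): δ = 128.45°  ·
  (1,3): δ = 67.01°  ✓
  (1,4): δ = 42.45°  ✓
  (1,5): δ = 27.58°  ✓
  (1,6): δ = 8.18°  ✓
  (2,3): δ = 118.56°  ·
  (2,4): δ = 94.00°  ·
  (2,5): δ = 79.13°  ·
  (2,6): δ = 59.73°  ✓
  (3,4): δ = 155.43°  ·
  (3,5): δ = 140.57°  ·
  (3,6): δ = 121.17°  ·
  (4,5): δ = 165.14°  ·
  (4,6): δ = 145.73°  ·
  (5,6): δ = 160.60°  ·
antipodal pairs: 10

count = 10; pairs: (0,2), (0,3), (0,4), (0,5), (0,6), (1,3), (1,4), (1,5), (1,6), (2,6)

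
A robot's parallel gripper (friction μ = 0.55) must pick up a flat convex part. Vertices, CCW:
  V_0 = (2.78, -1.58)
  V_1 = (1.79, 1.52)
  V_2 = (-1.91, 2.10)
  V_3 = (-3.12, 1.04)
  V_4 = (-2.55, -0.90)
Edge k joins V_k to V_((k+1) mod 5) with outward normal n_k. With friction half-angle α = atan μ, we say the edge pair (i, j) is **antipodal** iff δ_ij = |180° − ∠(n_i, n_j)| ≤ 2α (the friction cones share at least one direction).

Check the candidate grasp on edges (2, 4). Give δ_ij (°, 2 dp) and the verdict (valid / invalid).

α = atan 0.55 = 28.81°;  2α = 57.62°
edge 2: e_2 = (-1.21, -1.06);  n_2 = (-0.6589, +0.7522)
edge 4: e_4 = (+5.33, -0.68);  n_4 = (-0.1266, -0.9920)
∠(n_2, n_4) = 131.51°
δ = |180° − 131.51°| = 48.49°
48.49° ≤ 2α = 57.62°  →  valid

δ = 48.49°, valid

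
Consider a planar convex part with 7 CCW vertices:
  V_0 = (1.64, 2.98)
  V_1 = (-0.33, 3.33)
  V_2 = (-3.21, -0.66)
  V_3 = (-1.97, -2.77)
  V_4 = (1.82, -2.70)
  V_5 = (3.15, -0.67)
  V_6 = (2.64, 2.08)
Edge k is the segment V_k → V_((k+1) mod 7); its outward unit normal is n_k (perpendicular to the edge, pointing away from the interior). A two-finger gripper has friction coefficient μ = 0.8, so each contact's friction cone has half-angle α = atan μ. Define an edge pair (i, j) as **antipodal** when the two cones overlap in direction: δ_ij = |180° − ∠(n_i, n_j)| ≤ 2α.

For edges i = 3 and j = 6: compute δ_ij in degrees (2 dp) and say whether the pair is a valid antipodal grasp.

δ = 43.05°, valid

α = atan 0.8 = 38.66°;  2α = 77.32°
edge 3: e_3 = (+3.79, +0.07);  n_3 = (+0.0185, -0.9998)
edge 6: e_6 = (-1.00, +0.90);  n_6 = (+0.6690, +0.7433)
∠(n_3, n_6) = 136.95°
δ = |180° − 136.95°| = 43.05°
43.05° ≤ 2α = 77.32°  →  valid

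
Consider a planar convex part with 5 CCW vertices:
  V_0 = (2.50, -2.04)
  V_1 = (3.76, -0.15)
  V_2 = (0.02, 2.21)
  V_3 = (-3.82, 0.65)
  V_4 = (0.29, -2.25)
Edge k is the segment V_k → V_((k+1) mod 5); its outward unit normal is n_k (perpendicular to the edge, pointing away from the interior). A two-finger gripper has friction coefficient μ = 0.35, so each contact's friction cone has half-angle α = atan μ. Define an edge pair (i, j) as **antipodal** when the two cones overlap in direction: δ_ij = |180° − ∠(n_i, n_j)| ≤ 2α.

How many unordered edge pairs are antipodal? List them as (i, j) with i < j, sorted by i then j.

count = 4; pairs: (0,2), (1,3), (1,4), (2,4)

α = atan 0.35 = 19.29°;  2α = 38.58°
n_0 = (+0.8321, -0.5547)
n_1 = (+0.5337, +0.8457)
n_2 = (-0.3764, +0.9265)
n_3 = (-0.5765, -0.8171)
n_4 = (+0.0946, -0.9955)
  (0,1): δ = 88.56°  ·
  (0,2): δ = 34.20°  ✓
  (0,3): δ = 88.48°  ·
  (0,4): δ = 129.12°  ·
  (1,2): δ = 125.64°  ·
  (1,3): δ = 2.95°  ✓
  (1,4): δ = 37.68°  ✓
  (2,3): δ = 57.32°  ·
  (2,4): δ = 16.68°  ✓
  (3,4): δ = 139.37°  ·
antipodal pairs: 4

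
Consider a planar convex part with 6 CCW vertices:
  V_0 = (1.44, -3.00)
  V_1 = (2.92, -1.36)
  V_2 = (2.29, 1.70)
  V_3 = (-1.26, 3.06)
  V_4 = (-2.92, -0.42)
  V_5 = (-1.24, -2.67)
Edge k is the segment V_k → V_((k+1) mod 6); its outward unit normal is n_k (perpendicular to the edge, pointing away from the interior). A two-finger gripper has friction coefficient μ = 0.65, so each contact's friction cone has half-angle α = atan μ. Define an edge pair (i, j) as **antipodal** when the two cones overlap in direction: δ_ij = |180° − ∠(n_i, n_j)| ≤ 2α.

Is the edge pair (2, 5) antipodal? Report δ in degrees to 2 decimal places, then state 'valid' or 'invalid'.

δ = 13.94°, valid

α = atan 0.65 = 33.02°;  2α = 66.05°
edge 2: e_2 = (-3.55, +1.36);  n_2 = (+0.3577, +0.9338)
edge 5: e_5 = (+2.68, -0.33);  n_5 = (-0.1222, -0.9925)
∠(n_2, n_5) = 166.06°
δ = |180° − 166.06°| = 13.94°
13.94° ≤ 2α = 66.05°  →  valid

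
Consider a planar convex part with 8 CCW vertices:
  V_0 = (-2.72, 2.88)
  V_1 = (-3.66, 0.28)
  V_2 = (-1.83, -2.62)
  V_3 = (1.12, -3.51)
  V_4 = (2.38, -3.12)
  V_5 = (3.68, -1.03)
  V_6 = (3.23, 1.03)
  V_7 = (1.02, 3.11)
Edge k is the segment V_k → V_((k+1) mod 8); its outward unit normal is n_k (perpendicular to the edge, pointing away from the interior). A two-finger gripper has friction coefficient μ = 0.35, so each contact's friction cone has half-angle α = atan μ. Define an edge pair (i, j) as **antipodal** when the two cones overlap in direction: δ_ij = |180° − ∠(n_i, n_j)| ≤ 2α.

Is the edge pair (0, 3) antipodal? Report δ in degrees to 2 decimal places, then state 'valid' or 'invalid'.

α = atan 0.35 = 19.29°;  2α = 38.58°
edge 0: e_0 = (-0.94, -2.60);  n_0 = (-0.9404, +0.3400)
edge 3: e_3 = (+1.26, +0.39);  n_3 = (+0.2957, -0.9553)
∠(n_0, n_3) = 127.08°
δ = |180° − 127.08°| = 52.92°
52.92° > 2α = 38.58°  →  invalid

δ = 52.92°, invalid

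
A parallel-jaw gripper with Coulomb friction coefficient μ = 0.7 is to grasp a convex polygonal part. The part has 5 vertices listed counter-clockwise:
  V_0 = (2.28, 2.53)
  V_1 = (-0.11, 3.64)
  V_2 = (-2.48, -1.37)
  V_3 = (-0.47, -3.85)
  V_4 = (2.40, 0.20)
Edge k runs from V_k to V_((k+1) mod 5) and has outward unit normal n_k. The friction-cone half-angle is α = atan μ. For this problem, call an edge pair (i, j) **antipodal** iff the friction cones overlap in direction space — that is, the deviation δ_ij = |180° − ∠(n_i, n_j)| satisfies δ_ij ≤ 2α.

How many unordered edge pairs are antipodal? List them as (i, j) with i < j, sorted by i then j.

count = 4; pairs: (0,2), (1,3), (1,4), (2,4)

α = atan 0.7 = 34.99°;  2α = 69.98°
n_0 = (+0.4212, +0.9070)
n_1 = (-0.9040, +0.4276)
n_2 = (-0.7769, -0.6296)
n_3 = (+0.8159, -0.5782)
n_4 = (+0.9987, +0.0514)
  (0,1): δ = 90.40°  ·
  (0,2): δ = 26.06°  ✓
  (0,3): δ = 79.59°  ·
  (0,4): δ = 117.86°  ·
  (1,2): δ = 115.66°  ·
  (1,3): δ = 10.01°  ✓
  (1,4): δ = 28.26°  ✓
  (2,3): δ = 74.35°  ·
  (2,4): δ = 36.08°  ✓
  (3,4): δ = 141.73°  ·
antipodal pairs: 4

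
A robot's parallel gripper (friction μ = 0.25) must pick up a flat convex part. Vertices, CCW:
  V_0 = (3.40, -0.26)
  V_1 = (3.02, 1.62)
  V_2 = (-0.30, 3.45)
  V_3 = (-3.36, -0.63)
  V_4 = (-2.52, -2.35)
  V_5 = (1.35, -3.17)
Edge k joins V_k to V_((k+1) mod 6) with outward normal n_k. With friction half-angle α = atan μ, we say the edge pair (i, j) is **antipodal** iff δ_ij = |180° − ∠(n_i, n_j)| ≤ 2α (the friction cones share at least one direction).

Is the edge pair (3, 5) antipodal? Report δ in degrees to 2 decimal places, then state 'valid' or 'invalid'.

α = atan 0.25 = 14.04°;  2α = 28.07°
edge 3: e_3 = (+0.84, -1.72);  n_3 = (-0.8986, -0.4388)
edge 5: e_5 = (+2.05, +2.91);  n_5 = (+0.8175, -0.5759)
∠(n_3, n_5) = 118.81°
δ = |180° − 118.81°| = 61.19°
61.19° > 2α = 28.07°  →  invalid

δ = 61.19°, invalid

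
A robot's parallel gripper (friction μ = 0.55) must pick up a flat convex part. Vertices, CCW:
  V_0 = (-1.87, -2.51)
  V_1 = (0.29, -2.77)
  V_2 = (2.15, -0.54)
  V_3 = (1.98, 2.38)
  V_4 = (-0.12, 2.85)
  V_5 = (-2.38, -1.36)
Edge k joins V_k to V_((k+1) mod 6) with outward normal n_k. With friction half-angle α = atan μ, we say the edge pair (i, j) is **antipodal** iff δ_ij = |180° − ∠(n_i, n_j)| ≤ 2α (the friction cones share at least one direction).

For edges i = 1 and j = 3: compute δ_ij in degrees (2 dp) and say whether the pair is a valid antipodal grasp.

α = atan 0.55 = 28.81°;  2α = 57.62°
edge 1: e_1 = (+1.86, +2.23);  n_1 = (+0.7679, -0.6405)
edge 3: e_3 = (-2.10, +0.47);  n_3 = (+0.2184, +0.9759)
∠(n_1, n_3) = 117.22°
δ = |180° − 117.22°| = 62.78°
62.78° > 2α = 57.62°  →  invalid

δ = 62.78°, invalid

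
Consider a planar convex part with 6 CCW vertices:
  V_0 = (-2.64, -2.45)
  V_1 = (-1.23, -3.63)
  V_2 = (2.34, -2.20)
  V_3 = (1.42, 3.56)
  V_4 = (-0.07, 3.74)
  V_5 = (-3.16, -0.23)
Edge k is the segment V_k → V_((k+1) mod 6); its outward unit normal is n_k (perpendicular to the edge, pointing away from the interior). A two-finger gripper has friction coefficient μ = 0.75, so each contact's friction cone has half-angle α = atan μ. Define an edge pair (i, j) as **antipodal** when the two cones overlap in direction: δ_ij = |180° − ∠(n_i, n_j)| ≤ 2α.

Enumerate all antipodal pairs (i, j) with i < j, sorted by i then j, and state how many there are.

count = 7; pairs: (0,2), (0,3), (1,3), (1,4), (2,4), (2,5), (3,5)

α = atan 0.75 = 36.87°;  2α = 73.74°
n_0 = (-0.6418, -0.7669)
n_1 = (+0.3718, -0.9283)
n_2 = (+0.9875, +0.1577)
n_3 = (+0.1199, +0.9928)
n_4 = (-0.7891, +0.6142)
n_5 = (-0.9736, -0.2281)
  (0,1): δ = 118.25°  ·
  (0,2): δ = 41.00°  ✓
  (0,3): δ = 33.04°  ✓
  (0,4): δ = 92.03°  ·
  (0,5): δ = 143.11°  ·
  (1,2): δ = 102.75°  ·
  (1,3): δ = 28.72°  ✓
  (1,4): δ = 30.28°  ✓
  (1,5): δ = 81.35°  ·
  (2,3): δ = 105.96°  ·
  (2,4): δ = 46.97°  ✓
  (2,5): δ = 4.11°  ✓
  (3,4): δ = 121.01°  ·
  (3,5): δ = 69.93°  ✓
  (4,5): δ = 128.92°  ·
antipodal pairs: 7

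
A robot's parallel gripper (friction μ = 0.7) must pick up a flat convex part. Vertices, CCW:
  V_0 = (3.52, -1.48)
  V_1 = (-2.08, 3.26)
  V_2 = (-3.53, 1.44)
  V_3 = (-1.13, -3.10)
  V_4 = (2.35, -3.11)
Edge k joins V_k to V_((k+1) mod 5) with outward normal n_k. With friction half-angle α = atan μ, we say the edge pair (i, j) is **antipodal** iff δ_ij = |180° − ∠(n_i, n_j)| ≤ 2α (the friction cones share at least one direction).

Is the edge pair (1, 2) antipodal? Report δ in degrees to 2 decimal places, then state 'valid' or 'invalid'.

α = atan 0.7 = 34.99°;  2α = 69.98°
edge 1: e_1 = (-1.45, -1.82);  n_1 = (-0.7821, +0.6231)
edge 2: e_2 = (+2.40, -4.54);  n_2 = (-0.8841, -0.4674)
∠(n_1, n_2) = 66.41°
δ = |180° − 66.41°| = 113.59°
113.59° > 2α = 69.98°  →  invalid

δ = 113.59°, invalid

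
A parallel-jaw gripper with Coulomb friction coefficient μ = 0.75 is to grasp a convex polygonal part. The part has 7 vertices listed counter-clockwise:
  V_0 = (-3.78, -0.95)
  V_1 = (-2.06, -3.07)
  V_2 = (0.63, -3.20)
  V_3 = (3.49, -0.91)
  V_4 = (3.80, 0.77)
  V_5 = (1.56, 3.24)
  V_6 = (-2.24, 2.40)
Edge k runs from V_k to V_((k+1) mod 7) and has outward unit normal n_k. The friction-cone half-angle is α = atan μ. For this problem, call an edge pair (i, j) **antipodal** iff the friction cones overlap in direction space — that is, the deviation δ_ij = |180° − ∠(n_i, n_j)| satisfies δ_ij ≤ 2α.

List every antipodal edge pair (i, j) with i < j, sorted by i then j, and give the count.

count = 11; pairs: (0,3), (0,4), (0,5), (1,4), (1,5), (1,6), (2,5), (2,6), (3,5), (3,6), (4,6)

α = atan 0.75 = 36.87°;  2α = 73.74°
n_0 = (-0.7766, -0.6300)
n_1 = (-0.0483, -0.9988)
n_2 = (+0.6250, -0.7806)
n_3 = (+0.9834, -0.1815)
n_4 = (+0.7408, +0.6718)
n_5 = (-0.2158, +0.9764)
n_6 = (-0.9086, +0.4177)
  (0,1): δ = 131.82°  ·
  (0,2): δ = 90.37°  ·
  (0,3): δ = 49.51°  ✓
  (0,4): δ = 3.15°  ✓
  (0,5): δ = 63.41°  ✓
  (0,6): δ = 116.26°  ·
  (1,2): δ = 138.55°  ·
  (1,3): δ = 97.69°  ·
  (1,4): δ = 45.03°  ✓
  (1,5): δ = 15.23°  ✓
  (1,6): δ = 68.08°  ✓
  (2,3): δ = 139.14°  ·
  (2,4): δ = 86.48°  ·
  (2,5): δ = 26.22°  ✓
  (2,6): δ = 26.63°  ✓
  (3,4): δ = 127.34°  ·
  (3,5): δ = 67.08°  ✓
  (3,6): δ = 14.23°  ✓
  (4,5): δ = 119.74°  ·
  (4,6): δ = 66.89°  ✓
  (5,6): δ = 127.15°  ·
antipodal pairs: 11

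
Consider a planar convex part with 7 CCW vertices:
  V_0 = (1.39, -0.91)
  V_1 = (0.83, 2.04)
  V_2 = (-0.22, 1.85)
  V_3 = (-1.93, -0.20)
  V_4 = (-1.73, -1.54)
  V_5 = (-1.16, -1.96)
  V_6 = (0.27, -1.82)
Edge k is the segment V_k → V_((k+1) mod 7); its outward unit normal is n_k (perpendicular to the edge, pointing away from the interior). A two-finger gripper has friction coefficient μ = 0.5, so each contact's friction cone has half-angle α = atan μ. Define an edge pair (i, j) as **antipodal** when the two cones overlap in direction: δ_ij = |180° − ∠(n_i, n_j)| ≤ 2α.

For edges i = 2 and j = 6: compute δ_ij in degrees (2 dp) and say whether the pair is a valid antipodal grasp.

δ = 11.07°, valid

α = atan 0.5 = 26.57°;  2α = 53.13°
edge 2: e_2 = (-1.71, -2.05);  n_2 = (-0.7679, +0.6406)
edge 6: e_6 = (+1.12, +0.91);  n_6 = (+0.6306, -0.7761)
∠(n_2, n_6) = 168.93°
δ = |180° − 168.93°| = 11.07°
11.07° ≤ 2α = 53.13°  →  valid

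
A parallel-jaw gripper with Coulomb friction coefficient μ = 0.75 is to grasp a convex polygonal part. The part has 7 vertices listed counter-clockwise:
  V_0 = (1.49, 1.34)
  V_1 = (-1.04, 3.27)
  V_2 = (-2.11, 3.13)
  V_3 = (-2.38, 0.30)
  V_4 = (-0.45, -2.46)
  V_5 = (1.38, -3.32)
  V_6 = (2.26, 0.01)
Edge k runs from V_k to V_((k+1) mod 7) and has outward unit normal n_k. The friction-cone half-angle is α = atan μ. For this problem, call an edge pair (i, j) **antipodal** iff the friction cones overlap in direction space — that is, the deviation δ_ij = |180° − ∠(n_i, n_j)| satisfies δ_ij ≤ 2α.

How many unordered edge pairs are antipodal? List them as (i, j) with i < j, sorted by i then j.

α = atan 0.75 = 36.87°;  2α = 73.74°
n_0 = (+0.6065, +0.7951)
n_1 = (-0.1297, +0.9915)
n_2 = (-0.9955, +0.0950)
n_3 = (-0.8195, -0.5731)
n_4 = (-0.4253, -0.9050)
n_5 = (+0.9668, -0.2555)
n_6 = (+0.8654, +0.5010)
  (0,1): δ = 135.21°  ·
  (0,2): δ = 58.11°  ✓
  (0,3): δ = 17.70°  ✓
  (0,4): δ = 12.17°  ✓
  (0,5): δ = 112.54°  ·
  (0,6): δ = 157.41°  ·
  (1,2): δ = 102.90°  ·
  (1,3): δ = 62.49°  ✓
  (1,4): δ = 32.63°  ✓
  (1,5): δ = 67.74°  ✓
  (1,6): δ = 112.61°  ·
  (2,3): δ = 139.59°  ·
  (2,4): δ = 109.72°  ·
  (2,5): δ = 9.35°  ✓
  (2,6): δ = 35.52°  ✓
  (3,4): δ = 150.14°  ·
  (3,5): δ = 49.77°  ✓
  (3,6): δ = 4.90°  ✓
  (4,5): δ = 79.63°  ·
  (4,6): δ = 34.76°  ✓
  (5,6): δ = 135.13°  ·
antipodal pairs: 11

count = 11; pairs: (0,2), (0,3), (0,4), (1,3), (1,4), (1,5), (2,5), (2,6), (3,5), (3,6), (4,6)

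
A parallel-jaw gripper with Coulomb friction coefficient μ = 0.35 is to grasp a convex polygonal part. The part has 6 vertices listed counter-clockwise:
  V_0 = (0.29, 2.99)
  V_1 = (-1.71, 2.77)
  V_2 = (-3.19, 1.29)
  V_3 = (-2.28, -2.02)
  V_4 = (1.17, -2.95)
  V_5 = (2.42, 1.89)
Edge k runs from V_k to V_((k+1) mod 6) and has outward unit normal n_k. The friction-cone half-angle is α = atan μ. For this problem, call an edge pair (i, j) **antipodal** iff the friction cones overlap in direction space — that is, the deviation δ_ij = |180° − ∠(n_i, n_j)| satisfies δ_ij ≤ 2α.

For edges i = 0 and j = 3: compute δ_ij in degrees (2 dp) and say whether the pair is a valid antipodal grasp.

δ = 21.36°, valid

α = atan 0.35 = 19.29°;  2α = 38.58°
edge 0: e_0 = (-2.00, -0.22);  n_0 = (-0.1093, +0.9940)
edge 3: e_3 = (+3.45, -0.93);  n_3 = (-0.2603, -0.9655)
∠(n_0, n_3) = 158.64°
δ = |180° − 158.64°| = 21.36°
21.36° ≤ 2α = 38.58°  →  valid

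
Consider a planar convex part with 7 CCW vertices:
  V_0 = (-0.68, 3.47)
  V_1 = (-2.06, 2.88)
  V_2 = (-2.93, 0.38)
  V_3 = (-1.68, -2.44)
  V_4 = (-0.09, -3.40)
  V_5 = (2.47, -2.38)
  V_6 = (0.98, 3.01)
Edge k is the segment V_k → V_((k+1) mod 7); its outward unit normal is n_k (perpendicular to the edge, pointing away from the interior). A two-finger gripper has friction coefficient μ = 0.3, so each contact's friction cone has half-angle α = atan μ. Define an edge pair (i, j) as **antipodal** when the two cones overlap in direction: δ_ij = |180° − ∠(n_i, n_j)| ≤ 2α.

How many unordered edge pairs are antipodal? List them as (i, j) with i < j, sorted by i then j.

count = 3; pairs: (0,4), (2,5), (3,6)

α = atan 0.3 = 16.70°;  2α = 33.40°
n_0 = (-0.3931, +0.9195)
n_1 = (-0.9444, +0.3287)
n_2 = (-0.9142, -0.4052)
n_3 = (-0.5169, -0.8561)
n_4 = (+0.3701, -0.9290)
n_5 = (+0.9639, +0.2664)
n_6 = (+0.2670, +0.9637)
  (0,1): δ = 132.34°  ·
  (0,2): δ = 89.24°  ·
  (0,3): δ = 54.27°  ·
  (0,4): δ = 1.42°  ✓
  (0,5): δ = 82.30°  ·
  (0,6): δ = 141.36°  ·
  (1,2): δ = 136.91°  ·
  (1,3): δ = 101.93°  ·
  (1,4): δ = 49.09°  ·
  (1,5): δ = 34.64°  ·
  (1,6): δ = 93.70°  ·
  (2,3): δ = 145.03°  ·
  (2,4): δ = 92.18°  ·
  (2,5): δ = 8.45°  ✓
  (2,6): δ = 50.61°  ·
  (3,4): δ = 127.15°  ·
  (3,5): δ = 43.42°  ·
  (3,6): δ = 15.63°  ✓
  (4,5): δ = 96.27°  ·
  (4,6): δ = 37.21°  ·
  (5,6): δ = 120.94°  ·
antipodal pairs: 3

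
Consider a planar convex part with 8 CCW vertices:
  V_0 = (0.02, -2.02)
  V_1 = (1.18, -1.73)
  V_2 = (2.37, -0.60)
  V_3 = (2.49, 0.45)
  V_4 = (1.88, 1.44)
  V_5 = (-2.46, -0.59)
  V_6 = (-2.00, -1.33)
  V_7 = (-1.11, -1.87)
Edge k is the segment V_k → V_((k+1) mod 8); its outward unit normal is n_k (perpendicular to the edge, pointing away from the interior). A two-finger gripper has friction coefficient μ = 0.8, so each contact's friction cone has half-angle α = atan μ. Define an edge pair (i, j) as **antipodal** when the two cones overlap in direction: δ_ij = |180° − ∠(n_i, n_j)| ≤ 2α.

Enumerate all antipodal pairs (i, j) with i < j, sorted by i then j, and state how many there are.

α = atan 0.8 = 38.66°;  2α = 77.32°
n_0 = (+0.2425, -0.9701)
n_1 = (+0.6886, -0.7252)
n_2 = (+0.9935, -0.1135)
n_3 = (+0.8514, +0.5246)
n_4 = (-0.4237, +0.9058)
n_5 = (-0.8493, -0.5279)
n_6 = (-0.5187, -0.8549)
n_7 = (-0.1316, -0.9913)
  (0,1): δ = 150.52°  ·
  (0,2): δ = 110.56°  ·
  (0,3): δ = 72.40°  ✓
  (0,4): δ = 11.03°  ✓
  (0,5): δ = 107.83°  ·
  (0,6): δ = 134.72°  ·
  (0,7): δ = 158.40°  ·
  (1,2): δ = 140.04°  ·
  (1,3): δ = 101.88°  ·
  (1,4): δ = 18.45°  ✓
  (1,5): δ = 78.35°  ·
  (1,6): δ = 105.23°  ·
  (1,7): δ = 128.92°  ·
  (2,3): δ = 141.84°  ·
  (2,4): δ = 58.41°  ✓
  (2,5): δ = 38.39°  ✓
  (2,6): δ = 65.27°  ✓
  (2,7): δ = 88.96°  ·
  (3,4): δ = 96.57°  ·
  (3,5): δ = 0.23°  ✓
  (3,6): δ = 27.11°  ✓
  (3,7): δ = 50.80°  ✓
  (4,5): δ = 83.20°  ·
  (4,6): δ = 56.31°  ✓
  (4,7): δ = 32.63°  ✓
  (5,6): δ = 153.11°  ·
  (5,7): δ = 129.43°  ·
  (6,7): δ = 156.31°  ·
antipodal pairs: 11

count = 11; pairs: (0,3), (0,4), (1,4), (2,4), (2,5), (2,6), (3,5), (3,6), (3,7), (4,6), (4,7)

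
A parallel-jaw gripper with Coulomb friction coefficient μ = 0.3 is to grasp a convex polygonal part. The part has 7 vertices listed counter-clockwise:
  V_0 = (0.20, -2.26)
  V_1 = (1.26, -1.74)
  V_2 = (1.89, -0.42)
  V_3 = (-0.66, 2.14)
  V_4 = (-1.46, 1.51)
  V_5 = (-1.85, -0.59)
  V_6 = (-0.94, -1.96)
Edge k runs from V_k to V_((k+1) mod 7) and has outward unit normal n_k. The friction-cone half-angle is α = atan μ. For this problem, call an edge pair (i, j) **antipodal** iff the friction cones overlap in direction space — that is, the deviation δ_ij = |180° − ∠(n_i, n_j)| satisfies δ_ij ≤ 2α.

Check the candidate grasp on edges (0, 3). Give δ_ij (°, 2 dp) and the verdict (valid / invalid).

δ = 12.09°, valid

α = atan 0.3 = 16.70°;  2α = 33.40°
edge 0: e_0 = (+1.06, +0.52);  n_0 = (+0.4404, -0.8978)
edge 3: e_3 = (-0.80, -0.63);  n_3 = (-0.6187, +0.7856)
∠(n_0, n_3) = 167.91°
δ = |180° − 167.91°| = 12.09°
12.09° ≤ 2α = 33.40°  →  valid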